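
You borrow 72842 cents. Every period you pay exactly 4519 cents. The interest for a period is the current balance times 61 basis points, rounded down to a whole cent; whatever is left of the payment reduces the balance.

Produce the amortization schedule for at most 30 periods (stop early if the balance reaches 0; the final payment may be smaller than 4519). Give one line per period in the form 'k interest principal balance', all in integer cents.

1. interest=⌊72842·61/10000⌋=444; principal=4519-444=4075; balance=72842-4075=68767
2. interest=⌊68767·61/10000⌋=419; principal=4519-419=4100; balance=68767-4100=64667
3. interest=⌊64667·61/10000⌋=394; principal=4519-394=4125; balance=64667-4125=60542
4. interest=⌊60542·61/10000⌋=369; principal=4519-369=4150; balance=60542-4150=56392
5. interest=⌊56392·61/10000⌋=343; principal=4519-343=4176; balance=56392-4176=52216
6. interest=⌊52216·61/10000⌋=318; principal=4519-318=4201; balance=52216-4201=48015
7. interest=⌊48015·61/10000⌋=292; principal=4519-292=4227; balance=48015-4227=43788
8. interest=⌊43788·61/10000⌋=267; principal=4519-267=4252; balance=43788-4252=39536
9. interest=⌊39536·61/10000⌋=241; principal=4519-241=4278; balance=39536-4278=35258
10. interest=⌊35258·61/10000⌋=215; principal=4519-215=4304; balance=35258-4304=30954
11. interest=⌊30954·61/10000⌋=188; principal=4519-188=4331; balance=30954-4331=26623
12. interest=⌊26623·61/10000⌋=162; principal=4519-162=4357; balance=26623-4357=22266
13. interest=⌊22266·61/10000⌋=135; principal=4519-135=4384; balance=22266-4384=17882
14. interest=⌊17882·61/10000⌋=109; principal=4519-109=4410; balance=17882-4410=13472
15. interest=⌊13472·61/10000⌋=82; principal=4519-82=4437; balance=13472-4437=9035
16. interest=⌊9035·61/10000⌋=55; principal=4519-55=4464; balance=9035-4464=4571
17. interest=⌊4571·61/10000⌋=27; principal=4519-27=4492; balance=4571-4492=79
18. interest=⌊79·61/10000⌋=0; principal=min(4519-0,79)=79; balance=79-79=0

1 444 4075 68767
2 419 4100 64667
3 394 4125 60542
4 369 4150 56392
5 343 4176 52216
6 318 4201 48015
7 292 4227 43788
8 267 4252 39536
9 241 4278 35258
10 215 4304 30954
11 188 4331 26623
12 162 4357 22266
13 135 4384 17882
14 109 4410 13472
15 82 4437 9035
16 55 4464 4571
17 27 4492 79
18 0 79 0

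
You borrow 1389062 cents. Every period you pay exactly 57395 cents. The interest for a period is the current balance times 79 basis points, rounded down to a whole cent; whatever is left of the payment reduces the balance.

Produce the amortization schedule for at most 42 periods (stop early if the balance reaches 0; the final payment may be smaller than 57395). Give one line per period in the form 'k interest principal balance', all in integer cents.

1 10973 46422 1342640
2 10606 46789 1295851
3 10237 47158 1248693
4 9864 47531 1201162
5 9489 47906 1153256
6 9110 48285 1104971
7 8729 48666 1056305
8 8344 49051 1007254
9 7957 49438 957816
10 7566 49829 907987
11 7173 50222 857765
12 6776 50619 807146
13 6376 51019 756127
14 5973 51422 704705
15 5567 51828 652877
16 5157 52238 600639
17 4745 52650 547989
18 4329 53066 494923
19 3909 53486 441437
20 3487 53908 387529
21 3061 54334 333195
22 2632 54763 278432
23 2199 55196 223236
24 1763 55632 167604
25 1324 56071 111533
26 881 56514 55019
27 434 55019 0

1. interest=⌊1389062·79/10000⌋=10973; principal=57395-10973=46422; balance=1389062-46422=1342640
2. interest=⌊1342640·79/10000⌋=10606; principal=57395-10606=46789; balance=1342640-46789=1295851
3. interest=⌊1295851·79/10000⌋=10237; principal=57395-10237=47158; balance=1295851-47158=1248693
4. interest=⌊1248693·79/10000⌋=9864; principal=57395-9864=47531; balance=1248693-47531=1201162
5. interest=⌊1201162·79/10000⌋=9489; principal=57395-9489=47906; balance=1201162-47906=1153256
6. interest=⌊1153256·79/10000⌋=9110; principal=57395-9110=48285; balance=1153256-48285=1104971
7. interest=⌊1104971·79/10000⌋=8729; principal=57395-8729=48666; balance=1104971-48666=1056305
8. interest=⌊1056305·79/10000⌋=8344; principal=57395-8344=49051; balance=1056305-49051=1007254
9. interest=⌊1007254·79/10000⌋=7957; principal=57395-7957=49438; balance=1007254-49438=957816
10. interest=⌊957816·79/10000⌋=7566; principal=57395-7566=49829; balance=957816-49829=907987
11. interest=⌊907987·79/10000⌋=7173; principal=57395-7173=50222; balance=907987-50222=857765
12. interest=⌊857765·79/10000⌋=6776; principal=57395-6776=50619; balance=857765-50619=807146
13. interest=⌊807146·79/10000⌋=6376; principal=57395-6376=51019; balance=807146-51019=756127
14. interest=⌊756127·79/10000⌋=5973; principal=57395-5973=51422; balance=756127-51422=704705
15. interest=⌊704705·79/10000⌋=5567; principal=57395-5567=51828; balance=704705-51828=652877
16. interest=⌊652877·79/10000⌋=5157; principal=57395-5157=52238; balance=652877-52238=600639
17. interest=⌊600639·79/10000⌋=4745; principal=57395-4745=52650; balance=600639-52650=547989
18. interest=⌊547989·79/10000⌋=4329; principal=57395-4329=53066; balance=547989-53066=494923
19. interest=⌊494923·79/10000⌋=3909; principal=57395-3909=53486; balance=494923-53486=441437
20. interest=⌊441437·79/10000⌋=3487; principal=57395-3487=53908; balance=441437-53908=387529
21. interest=⌊387529·79/10000⌋=3061; principal=57395-3061=54334; balance=387529-54334=333195
22. interest=⌊333195·79/10000⌋=2632; principal=57395-2632=54763; balance=333195-54763=278432
23. interest=⌊278432·79/10000⌋=2199; principal=57395-2199=55196; balance=278432-55196=223236
24. interest=⌊223236·79/10000⌋=1763; principal=57395-1763=55632; balance=223236-55632=167604
25. interest=⌊167604·79/10000⌋=1324; principal=57395-1324=56071; balance=167604-56071=111533
26. interest=⌊111533·79/10000⌋=881; principal=57395-881=56514; balance=111533-56514=55019
27. interest=⌊55019·79/10000⌋=434; principal=min(57395-434,55019)=55019; balance=55019-55019=0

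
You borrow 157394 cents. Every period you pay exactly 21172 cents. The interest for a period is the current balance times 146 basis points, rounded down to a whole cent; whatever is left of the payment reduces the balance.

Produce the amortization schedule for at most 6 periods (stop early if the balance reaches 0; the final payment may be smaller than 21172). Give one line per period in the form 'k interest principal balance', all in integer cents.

1 2297 18875 138519
2 2022 19150 119369
3 1742 19430 99939
4 1459 19713 80226
5 1171 20001 60225
6 879 20293 39932

1. interest=⌊157394·146/10000⌋=2297; principal=21172-2297=18875; balance=157394-18875=138519
2. interest=⌊138519·146/10000⌋=2022; principal=21172-2022=19150; balance=138519-19150=119369
3. interest=⌊119369·146/10000⌋=1742; principal=21172-1742=19430; balance=119369-19430=99939
4. interest=⌊99939·146/10000⌋=1459; principal=21172-1459=19713; balance=99939-19713=80226
5. interest=⌊80226·146/10000⌋=1171; principal=21172-1171=20001; balance=80226-20001=60225
6. interest=⌊60225·146/10000⌋=879; principal=21172-879=20293; balance=60225-20293=39932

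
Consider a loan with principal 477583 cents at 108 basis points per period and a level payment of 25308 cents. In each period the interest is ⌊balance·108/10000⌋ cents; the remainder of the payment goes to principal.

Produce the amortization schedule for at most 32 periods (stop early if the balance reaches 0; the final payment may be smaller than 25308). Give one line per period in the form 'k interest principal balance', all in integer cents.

1. interest=⌊477583·108/10000⌋=5157; principal=25308-5157=20151; balance=477583-20151=457432
2. interest=⌊457432·108/10000⌋=4940; principal=25308-4940=20368; balance=457432-20368=437064
3. interest=⌊437064·108/10000⌋=4720; principal=25308-4720=20588; balance=437064-20588=416476
4. interest=⌊416476·108/10000⌋=4497; principal=25308-4497=20811; balance=416476-20811=395665
5. interest=⌊395665·108/10000⌋=4273; principal=25308-4273=21035; balance=395665-21035=374630
6. interest=⌊374630·108/10000⌋=4046; principal=25308-4046=21262; balance=374630-21262=353368
7. interest=⌊353368·108/10000⌋=3816; principal=25308-3816=21492; balance=353368-21492=331876
8. interest=⌊331876·108/10000⌋=3584; principal=25308-3584=21724; balance=331876-21724=310152
9. interest=⌊310152·108/10000⌋=3349; principal=25308-3349=21959; balance=310152-21959=288193
10. interest=⌊288193·108/10000⌋=3112; principal=25308-3112=22196; balance=288193-22196=265997
11. interest=⌊265997·108/10000⌋=2872; principal=25308-2872=22436; balance=265997-22436=243561
12. interest=⌊243561·108/10000⌋=2630; principal=25308-2630=22678; balance=243561-22678=220883
13. interest=⌊220883·108/10000⌋=2385; principal=25308-2385=22923; balance=220883-22923=197960
14. interest=⌊197960·108/10000⌋=2137; principal=25308-2137=23171; balance=197960-23171=174789
15. interest=⌊174789·108/10000⌋=1887; principal=25308-1887=23421; balance=174789-23421=151368
16. interest=⌊151368·108/10000⌋=1634; principal=25308-1634=23674; balance=151368-23674=127694
17. interest=⌊127694·108/10000⌋=1379; principal=25308-1379=23929; balance=127694-23929=103765
18. interest=⌊103765·108/10000⌋=1120; principal=25308-1120=24188; balance=103765-24188=79577
19. interest=⌊79577·108/10000⌋=859; principal=25308-859=24449; balance=79577-24449=55128
20. interest=⌊55128·108/10000⌋=595; principal=25308-595=24713; balance=55128-24713=30415
21. interest=⌊30415·108/10000⌋=328; principal=25308-328=24980; balance=30415-24980=5435
22. interest=⌊5435·108/10000⌋=58; principal=min(25308-58,5435)=5435; balance=5435-5435=0

1 5157 20151 457432
2 4940 20368 437064
3 4720 20588 416476
4 4497 20811 395665
5 4273 21035 374630
6 4046 21262 353368
7 3816 21492 331876
8 3584 21724 310152
9 3349 21959 288193
10 3112 22196 265997
11 2872 22436 243561
12 2630 22678 220883
13 2385 22923 197960
14 2137 23171 174789
15 1887 23421 151368
16 1634 23674 127694
17 1379 23929 103765
18 1120 24188 79577
19 859 24449 55128
20 595 24713 30415
21 328 24980 5435
22 58 5435 0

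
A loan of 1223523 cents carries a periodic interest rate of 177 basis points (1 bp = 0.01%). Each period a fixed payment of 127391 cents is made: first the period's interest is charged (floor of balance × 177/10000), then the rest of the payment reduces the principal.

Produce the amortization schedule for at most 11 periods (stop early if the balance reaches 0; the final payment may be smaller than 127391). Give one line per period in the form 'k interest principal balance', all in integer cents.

1 21656 105735 1117788
2 19784 107607 1010181
3 17880 109511 900670
4 15941 111450 789220
5 13969 113422 675798
6 11961 115430 560368
7 9918 117473 442895
8 7839 119552 323343
9 5723 121668 201675
10 3569 123822 77853
11 1377 77853 0

1. interest=⌊1223523·177/10000⌋=21656; principal=127391-21656=105735; balance=1223523-105735=1117788
2. interest=⌊1117788·177/10000⌋=19784; principal=127391-19784=107607; balance=1117788-107607=1010181
3. interest=⌊1010181·177/10000⌋=17880; principal=127391-17880=109511; balance=1010181-109511=900670
4. interest=⌊900670·177/10000⌋=15941; principal=127391-15941=111450; balance=900670-111450=789220
5. interest=⌊789220·177/10000⌋=13969; principal=127391-13969=113422; balance=789220-113422=675798
6. interest=⌊675798·177/10000⌋=11961; principal=127391-11961=115430; balance=675798-115430=560368
7. interest=⌊560368·177/10000⌋=9918; principal=127391-9918=117473; balance=560368-117473=442895
8. interest=⌊442895·177/10000⌋=7839; principal=127391-7839=119552; balance=442895-119552=323343
9. interest=⌊323343·177/10000⌋=5723; principal=127391-5723=121668; balance=323343-121668=201675
10. interest=⌊201675·177/10000⌋=3569; principal=127391-3569=123822; balance=201675-123822=77853
11. interest=⌊77853·177/10000⌋=1377; principal=min(127391-1377,77853)=77853; balance=77853-77853=0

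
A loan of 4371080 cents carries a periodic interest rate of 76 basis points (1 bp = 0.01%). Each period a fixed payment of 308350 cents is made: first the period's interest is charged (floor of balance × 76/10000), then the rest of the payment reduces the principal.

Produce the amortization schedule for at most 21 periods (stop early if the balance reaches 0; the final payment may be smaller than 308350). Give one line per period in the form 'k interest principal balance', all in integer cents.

1 33220 275130 4095950
2 31129 277221 3818729
3 29022 279328 3539401
4 26899 281451 3257950
5 24760 283590 2974360
6 22605 285745 2688615
7 20433 287917 2400698
8 18245 290105 2110593
9 16040 292310 1818283
10 13818 294532 1523751
11 11580 296770 1226981
12 9325 299025 927956
13 7052 301298 626658
14 4762 303588 323070
15 2455 305895 17175
16 130 17175 0

1. interest=⌊4371080·76/10000⌋=33220; principal=308350-33220=275130; balance=4371080-275130=4095950
2. interest=⌊4095950·76/10000⌋=31129; principal=308350-31129=277221; balance=4095950-277221=3818729
3. interest=⌊3818729·76/10000⌋=29022; principal=308350-29022=279328; balance=3818729-279328=3539401
4. interest=⌊3539401·76/10000⌋=26899; principal=308350-26899=281451; balance=3539401-281451=3257950
5. interest=⌊3257950·76/10000⌋=24760; principal=308350-24760=283590; balance=3257950-283590=2974360
6. interest=⌊2974360·76/10000⌋=22605; principal=308350-22605=285745; balance=2974360-285745=2688615
7. interest=⌊2688615·76/10000⌋=20433; principal=308350-20433=287917; balance=2688615-287917=2400698
8. interest=⌊2400698·76/10000⌋=18245; principal=308350-18245=290105; balance=2400698-290105=2110593
9. interest=⌊2110593·76/10000⌋=16040; principal=308350-16040=292310; balance=2110593-292310=1818283
10. interest=⌊1818283·76/10000⌋=13818; principal=308350-13818=294532; balance=1818283-294532=1523751
11. interest=⌊1523751·76/10000⌋=11580; principal=308350-11580=296770; balance=1523751-296770=1226981
12. interest=⌊1226981·76/10000⌋=9325; principal=308350-9325=299025; balance=1226981-299025=927956
13. interest=⌊927956·76/10000⌋=7052; principal=308350-7052=301298; balance=927956-301298=626658
14. interest=⌊626658·76/10000⌋=4762; principal=308350-4762=303588; balance=626658-303588=323070
15. interest=⌊323070·76/10000⌋=2455; principal=308350-2455=305895; balance=323070-305895=17175
16. interest=⌊17175·76/10000⌋=130; principal=min(308350-130,17175)=17175; balance=17175-17175=0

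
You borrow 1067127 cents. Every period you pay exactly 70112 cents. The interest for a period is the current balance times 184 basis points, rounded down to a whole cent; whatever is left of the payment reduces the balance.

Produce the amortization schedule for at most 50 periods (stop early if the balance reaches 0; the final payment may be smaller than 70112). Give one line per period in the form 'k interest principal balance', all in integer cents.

1 19635 50477 1016650
2 18706 51406 965244
3 17760 52352 912892
4 16797 53315 859577
5 15816 54296 805281
6 14817 55295 749986
7 13799 56313 693673
8 12763 57349 636324
9 11708 58404 577920
10 10633 59479 518441
11 9539 60573 457868
12 8424 61688 396180
13 7289 62823 333357
14 6133 63979 269378
15 4956 65156 204222
16 3757 66355 137867
17 2536 67576 70291
18 1293 68819 1472
19 27 1472 0

1. interest=⌊1067127·184/10000⌋=19635; principal=70112-19635=50477; balance=1067127-50477=1016650
2. interest=⌊1016650·184/10000⌋=18706; principal=70112-18706=51406; balance=1016650-51406=965244
3. interest=⌊965244·184/10000⌋=17760; principal=70112-17760=52352; balance=965244-52352=912892
4. interest=⌊912892·184/10000⌋=16797; principal=70112-16797=53315; balance=912892-53315=859577
5. interest=⌊859577·184/10000⌋=15816; principal=70112-15816=54296; balance=859577-54296=805281
6. interest=⌊805281·184/10000⌋=14817; principal=70112-14817=55295; balance=805281-55295=749986
7. interest=⌊749986·184/10000⌋=13799; principal=70112-13799=56313; balance=749986-56313=693673
8. interest=⌊693673·184/10000⌋=12763; principal=70112-12763=57349; balance=693673-57349=636324
9. interest=⌊636324·184/10000⌋=11708; principal=70112-11708=58404; balance=636324-58404=577920
10. interest=⌊577920·184/10000⌋=10633; principal=70112-10633=59479; balance=577920-59479=518441
11. interest=⌊518441·184/10000⌋=9539; principal=70112-9539=60573; balance=518441-60573=457868
12. interest=⌊457868·184/10000⌋=8424; principal=70112-8424=61688; balance=457868-61688=396180
13. interest=⌊396180·184/10000⌋=7289; principal=70112-7289=62823; balance=396180-62823=333357
14. interest=⌊333357·184/10000⌋=6133; principal=70112-6133=63979; balance=333357-63979=269378
15. interest=⌊269378·184/10000⌋=4956; principal=70112-4956=65156; balance=269378-65156=204222
16. interest=⌊204222·184/10000⌋=3757; principal=70112-3757=66355; balance=204222-66355=137867
17. interest=⌊137867·184/10000⌋=2536; principal=70112-2536=67576; balance=137867-67576=70291
18. interest=⌊70291·184/10000⌋=1293; principal=70112-1293=68819; balance=70291-68819=1472
19. interest=⌊1472·184/10000⌋=27; principal=min(70112-27,1472)=1472; balance=1472-1472=0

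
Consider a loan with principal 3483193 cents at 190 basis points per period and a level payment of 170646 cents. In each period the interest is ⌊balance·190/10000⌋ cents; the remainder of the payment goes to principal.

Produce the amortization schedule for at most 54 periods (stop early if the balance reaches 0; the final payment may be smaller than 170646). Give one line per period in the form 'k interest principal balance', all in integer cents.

1 66180 104466 3378727
2 64195 106451 3272276
3 62173 108473 3163803
4 60112 110534 3053269
5 58012 112634 2940635
6 55872 114774 2825861
7 53691 116955 2708906
8 51469 119177 2589729
9 49204 121442 2468287
10 46897 123749 2344538
11 44546 126100 2218438
12 42150 128496 2089942
13 39708 130938 1959004
14 37221 133425 1825579
15 34686 135960 1689619
16 32102 138544 1551075
17 29470 141176 1409899
18 26788 143858 1266041
19 24054 146592 1119449
20 21269 149377 970072
21 18431 152215 817857
22 15539 155107 662750
23 12592 158054 504696
24 9589 161057 343639
25 6529 164117 179522
26 3410 167236 12286
27 233 12286 0

1. interest=⌊3483193·190/10000⌋=66180; principal=170646-66180=104466; balance=3483193-104466=3378727
2. interest=⌊3378727·190/10000⌋=64195; principal=170646-64195=106451; balance=3378727-106451=3272276
3. interest=⌊3272276·190/10000⌋=62173; principal=170646-62173=108473; balance=3272276-108473=3163803
4. interest=⌊3163803·190/10000⌋=60112; principal=170646-60112=110534; balance=3163803-110534=3053269
5. interest=⌊3053269·190/10000⌋=58012; principal=170646-58012=112634; balance=3053269-112634=2940635
6. interest=⌊2940635·190/10000⌋=55872; principal=170646-55872=114774; balance=2940635-114774=2825861
7. interest=⌊2825861·190/10000⌋=53691; principal=170646-53691=116955; balance=2825861-116955=2708906
8. interest=⌊2708906·190/10000⌋=51469; principal=170646-51469=119177; balance=2708906-119177=2589729
9. interest=⌊2589729·190/10000⌋=49204; principal=170646-49204=121442; balance=2589729-121442=2468287
10. interest=⌊2468287·190/10000⌋=46897; principal=170646-46897=123749; balance=2468287-123749=2344538
11. interest=⌊2344538·190/10000⌋=44546; principal=170646-44546=126100; balance=2344538-126100=2218438
12. interest=⌊2218438·190/10000⌋=42150; principal=170646-42150=128496; balance=2218438-128496=2089942
13. interest=⌊2089942·190/10000⌋=39708; principal=170646-39708=130938; balance=2089942-130938=1959004
14. interest=⌊1959004·190/10000⌋=37221; principal=170646-37221=133425; balance=1959004-133425=1825579
15. interest=⌊1825579·190/10000⌋=34686; principal=170646-34686=135960; balance=1825579-135960=1689619
16. interest=⌊1689619·190/10000⌋=32102; principal=170646-32102=138544; balance=1689619-138544=1551075
17. interest=⌊1551075·190/10000⌋=29470; principal=170646-29470=141176; balance=1551075-141176=1409899
18. interest=⌊1409899·190/10000⌋=26788; principal=170646-26788=143858; balance=1409899-143858=1266041
19. interest=⌊1266041·190/10000⌋=24054; principal=170646-24054=146592; balance=1266041-146592=1119449
20. interest=⌊1119449·190/10000⌋=21269; principal=170646-21269=149377; balance=1119449-149377=970072
21. interest=⌊970072·190/10000⌋=18431; principal=170646-18431=152215; balance=970072-152215=817857
22. interest=⌊817857·190/10000⌋=15539; principal=170646-15539=155107; balance=817857-155107=662750
23. interest=⌊662750·190/10000⌋=12592; principal=170646-12592=158054; balance=662750-158054=504696
24. interest=⌊504696·190/10000⌋=9589; principal=170646-9589=161057; balance=504696-161057=343639
25. interest=⌊343639·190/10000⌋=6529; principal=170646-6529=164117; balance=343639-164117=179522
26. interest=⌊179522·190/10000⌋=3410; principal=170646-3410=167236; balance=179522-167236=12286
27. interest=⌊12286·190/10000⌋=233; principal=min(170646-233,12286)=12286; balance=12286-12286=0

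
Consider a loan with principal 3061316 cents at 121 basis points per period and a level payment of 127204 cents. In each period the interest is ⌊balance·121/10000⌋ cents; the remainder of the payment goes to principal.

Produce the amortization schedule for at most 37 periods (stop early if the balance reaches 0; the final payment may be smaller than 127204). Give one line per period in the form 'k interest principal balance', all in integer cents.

1. interest=⌊3061316·121/10000⌋=37041; principal=127204-37041=90163; balance=3061316-90163=2971153
2. interest=⌊2971153·121/10000⌋=35950; principal=127204-35950=91254; balance=2971153-91254=2879899
3. interest=⌊2879899·121/10000⌋=34846; principal=127204-34846=92358; balance=2879899-92358=2787541
4. interest=⌊2787541·121/10000⌋=33729; principal=127204-33729=93475; balance=2787541-93475=2694066
5. interest=⌊2694066·121/10000⌋=32598; principal=127204-32598=94606; balance=2694066-94606=2599460
6. interest=⌊2599460·121/10000⌋=31453; principal=127204-31453=95751; balance=2599460-95751=2503709
7. interest=⌊2503709·121/10000⌋=30294; principal=127204-30294=96910; balance=2503709-96910=2406799
8. interest=⌊2406799·121/10000⌋=29122; principal=127204-29122=98082; balance=2406799-98082=2308717
9. interest=⌊2308717·121/10000⌋=27935; principal=127204-27935=99269; balance=2308717-99269=2209448
10. interest=⌊2209448·121/10000⌋=26734; principal=127204-26734=100470; balance=2209448-100470=2108978
11. interest=⌊2108978·121/10000⌋=25518; principal=127204-25518=101686; balance=2108978-101686=2007292
12. interest=⌊2007292·121/10000⌋=24288; principal=127204-24288=102916; balance=2007292-102916=1904376
13. interest=⌊1904376·121/10000⌋=23042; principal=127204-23042=104162; balance=1904376-104162=1800214
14. interest=⌊1800214·121/10000⌋=21782; principal=127204-21782=105422; balance=1800214-105422=1694792
15. interest=⌊1694792·121/10000⌋=20506; principal=127204-20506=106698; balance=1694792-106698=1588094
16. interest=⌊1588094·121/10000⌋=19215; principal=127204-19215=107989; balance=1588094-107989=1480105
17. interest=⌊1480105·121/10000⌋=17909; principal=127204-17909=109295; balance=1480105-109295=1370810
18. interest=⌊1370810·121/10000⌋=16586; principal=127204-16586=110618; balance=1370810-110618=1260192
19. interest=⌊1260192·121/10000⌋=15248; principal=127204-15248=111956; balance=1260192-111956=1148236
20. interest=⌊1148236·121/10000⌋=13893; principal=127204-13893=113311; balance=1148236-113311=1034925
21. interest=⌊1034925·121/10000⌋=12522; principal=127204-12522=114682; balance=1034925-114682=920243
22. interest=⌊920243·121/10000⌋=11134; principal=127204-11134=116070; balance=920243-116070=804173
23. interest=⌊804173·121/10000⌋=9730; principal=127204-9730=117474; balance=804173-117474=686699
24. interest=⌊686699·121/10000⌋=8309; principal=127204-8309=118895; balance=686699-118895=567804
25. interest=⌊567804·121/10000⌋=6870; principal=127204-6870=120334; balance=567804-120334=447470
26. interest=⌊447470·121/10000⌋=5414; principal=127204-5414=121790; balance=447470-121790=325680
27. interest=⌊325680·121/10000⌋=3940; principal=127204-3940=123264; balance=325680-123264=202416
28. interest=⌊202416·121/10000⌋=2449; principal=127204-2449=124755; balance=202416-124755=77661
29. interest=⌊77661·121/10000⌋=939; principal=min(127204-939,77661)=77661; balance=77661-77661=0

1 37041 90163 2971153
2 35950 91254 2879899
3 34846 92358 2787541
4 33729 93475 2694066
5 32598 94606 2599460
6 31453 95751 2503709
7 30294 96910 2406799
8 29122 98082 2308717
9 27935 99269 2209448
10 26734 100470 2108978
11 25518 101686 2007292
12 24288 102916 1904376
13 23042 104162 1800214
14 21782 105422 1694792
15 20506 106698 1588094
16 19215 107989 1480105
17 17909 109295 1370810
18 16586 110618 1260192
19 15248 111956 1148236
20 13893 113311 1034925
21 12522 114682 920243
22 11134 116070 804173
23 9730 117474 686699
24 8309 118895 567804
25 6870 120334 447470
26 5414 121790 325680
27 3940 123264 202416
28 2449 124755 77661
29 939 77661 0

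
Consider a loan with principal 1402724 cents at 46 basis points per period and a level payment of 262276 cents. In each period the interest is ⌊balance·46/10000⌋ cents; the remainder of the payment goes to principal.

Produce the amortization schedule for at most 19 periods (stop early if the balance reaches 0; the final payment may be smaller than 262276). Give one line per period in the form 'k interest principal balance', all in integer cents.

1. interest=⌊1402724·46/10000⌋=6452; principal=262276-6452=255824; balance=1402724-255824=1146900
2. interest=⌊1146900·46/10000⌋=5275; principal=262276-5275=257001; balance=1146900-257001=889899
3. interest=⌊889899·46/10000⌋=4093; principal=262276-4093=258183; balance=889899-258183=631716
4. interest=⌊631716·46/10000⌋=2905; principal=262276-2905=259371; balance=631716-259371=372345
5. interest=⌊372345·46/10000⌋=1712; principal=262276-1712=260564; balance=372345-260564=111781
6. interest=⌊111781·46/10000⌋=514; principal=min(262276-514,111781)=111781; balance=111781-111781=0

1 6452 255824 1146900
2 5275 257001 889899
3 4093 258183 631716
4 2905 259371 372345
5 1712 260564 111781
6 514 111781 0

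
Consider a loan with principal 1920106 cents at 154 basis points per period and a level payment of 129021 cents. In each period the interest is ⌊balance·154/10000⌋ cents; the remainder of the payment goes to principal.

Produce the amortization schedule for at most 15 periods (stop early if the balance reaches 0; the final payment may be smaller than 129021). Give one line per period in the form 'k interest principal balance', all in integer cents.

1. interest=⌊1920106·154/10000⌋=29569; principal=129021-29569=99452; balance=1920106-99452=1820654
2. interest=⌊1820654·154/10000⌋=28038; principal=129021-28038=100983; balance=1820654-100983=1719671
3. interest=⌊1719671·154/10000⌋=26482; principal=129021-26482=102539; balance=1719671-102539=1617132
4. interest=⌊1617132·154/10000⌋=24903; principal=129021-24903=104118; balance=1617132-104118=1513014
5. interest=⌊1513014·154/10000⌋=23300; principal=129021-23300=105721; balance=1513014-105721=1407293
6. interest=⌊1407293·154/10000⌋=21672; principal=129021-21672=107349; balance=1407293-107349=1299944
7. interest=⌊1299944·154/10000⌋=20019; principal=129021-20019=109002; balance=1299944-109002=1190942
8. interest=⌊1190942·154/10000⌋=18340; principal=129021-18340=110681; balance=1190942-110681=1080261
9. interest=⌊1080261·154/10000⌋=16636; principal=129021-16636=112385; balance=1080261-112385=967876
10. interest=⌊967876·154/10000⌋=14905; principal=129021-14905=114116; balance=967876-114116=853760
11. interest=⌊853760·154/10000⌋=13147; principal=129021-13147=115874; balance=853760-115874=737886
12. interest=⌊737886·154/10000⌋=11363; principal=129021-11363=117658; balance=737886-117658=620228
13. interest=⌊620228·154/10000⌋=9551; principal=129021-9551=119470; balance=620228-119470=500758
14. interest=⌊500758·154/10000⌋=7711; principal=129021-7711=121310; balance=500758-121310=379448
15. interest=⌊379448·154/10000⌋=5843; principal=129021-5843=123178; balance=379448-123178=256270

1 29569 99452 1820654
2 28038 100983 1719671
3 26482 102539 1617132
4 24903 104118 1513014
5 23300 105721 1407293
6 21672 107349 1299944
7 20019 109002 1190942
8 18340 110681 1080261
9 16636 112385 967876
10 14905 114116 853760
11 13147 115874 737886
12 11363 117658 620228
13 9551 119470 500758
14 7711 121310 379448
15 5843 123178 256270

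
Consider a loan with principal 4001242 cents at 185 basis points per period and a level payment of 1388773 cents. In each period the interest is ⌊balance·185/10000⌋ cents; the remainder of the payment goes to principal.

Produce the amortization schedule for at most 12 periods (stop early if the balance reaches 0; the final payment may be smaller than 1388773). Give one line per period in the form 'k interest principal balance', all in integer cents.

1. interest=⌊4001242·185/10000⌋=74022; principal=1388773-74022=1314751; balance=4001242-1314751=2686491
2. interest=⌊2686491·185/10000⌋=49700; principal=1388773-49700=1339073; balance=2686491-1339073=1347418
3. interest=⌊1347418·185/10000⌋=24927; principal=min(1388773-24927,1347418)=1347418; balance=1347418-1347418=0

1 74022 1314751 2686491
2 49700 1339073 1347418
3 24927 1347418 0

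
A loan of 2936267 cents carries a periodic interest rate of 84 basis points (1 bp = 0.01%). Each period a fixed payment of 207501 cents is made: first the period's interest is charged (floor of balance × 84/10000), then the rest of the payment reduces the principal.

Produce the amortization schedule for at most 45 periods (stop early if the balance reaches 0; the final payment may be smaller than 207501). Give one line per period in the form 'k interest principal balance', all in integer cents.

1 24664 182837 2753430
2 23128 184373 2569057
3 21580 185921 2383136
4 20018 187483 2195653
5 18443 189058 2006595
6 16855 190646 1815949
7 15253 192248 1623701
8 13639 193862 1429839
9 12010 195491 1234348
10 10368 197133 1037215
11 8712 198789 838426
12 7042 200459 637967
13 5358 202143 435824
14 3660 203841 231983
15 1948 205553 26430
16 222 26430 0

1. interest=⌊2936267·84/10000⌋=24664; principal=207501-24664=182837; balance=2936267-182837=2753430
2. interest=⌊2753430·84/10000⌋=23128; principal=207501-23128=184373; balance=2753430-184373=2569057
3. interest=⌊2569057·84/10000⌋=21580; principal=207501-21580=185921; balance=2569057-185921=2383136
4. interest=⌊2383136·84/10000⌋=20018; principal=207501-20018=187483; balance=2383136-187483=2195653
5. interest=⌊2195653·84/10000⌋=18443; principal=207501-18443=189058; balance=2195653-189058=2006595
6. interest=⌊2006595·84/10000⌋=16855; principal=207501-16855=190646; balance=2006595-190646=1815949
7. interest=⌊1815949·84/10000⌋=15253; principal=207501-15253=192248; balance=1815949-192248=1623701
8. interest=⌊1623701·84/10000⌋=13639; principal=207501-13639=193862; balance=1623701-193862=1429839
9. interest=⌊1429839·84/10000⌋=12010; principal=207501-12010=195491; balance=1429839-195491=1234348
10. interest=⌊1234348·84/10000⌋=10368; principal=207501-10368=197133; balance=1234348-197133=1037215
11. interest=⌊1037215·84/10000⌋=8712; principal=207501-8712=198789; balance=1037215-198789=838426
12. interest=⌊838426·84/10000⌋=7042; principal=207501-7042=200459; balance=838426-200459=637967
13. interest=⌊637967·84/10000⌋=5358; principal=207501-5358=202143; balance=637967-202143=435824
14. interest=⌊435824·84/10000⌋=3660; principal=207501-3660=203841; balance=435824-203841=231983
15. interest=⌊231983·84/10000⌋=1948; principal=207501-1948=205553; balance=231983-205553=26430
16. interest=⌊26430·84/10000⌋=222; principal=min(207501-222,26430)=26430; balance=26430-26430=0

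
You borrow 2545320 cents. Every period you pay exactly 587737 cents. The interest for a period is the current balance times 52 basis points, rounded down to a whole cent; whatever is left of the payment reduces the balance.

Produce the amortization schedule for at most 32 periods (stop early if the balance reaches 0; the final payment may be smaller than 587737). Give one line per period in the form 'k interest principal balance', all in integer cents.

1. interest=⌊2545320·52/10000⌋=13235; principal=587737-13235=574502; balance=2545320-574502=1970818
2. interest=⌊1970818·52/10000⌋=10248; principal=587737-10248=577489; balance=1970818-577489=1393329
3. interest=⌊1393329·52/10000⌋=7245; principal=587737-7245=580492; balance=1393329-580492=812837
4. interest=⌊812837·52/10000⌋=4226; principal=587737-4226=583511; balance=812837-583511=229326
5. interest=⌊229326·52/10000⌋=1192; principal=min(587737-1192,229326)=229326; balance=229326-229326=0

1 13235 574502 1970818
2 10248 577489 1393329
3 7245 580492 812837
4 4226 583511 229326
5 1192 229326 0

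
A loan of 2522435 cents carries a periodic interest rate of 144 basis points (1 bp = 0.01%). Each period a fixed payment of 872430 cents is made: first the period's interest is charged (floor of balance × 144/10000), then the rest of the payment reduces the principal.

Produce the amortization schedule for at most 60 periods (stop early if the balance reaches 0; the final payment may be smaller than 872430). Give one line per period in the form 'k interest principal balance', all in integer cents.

1 36323 836107 1686328
2 24283 848147 838181
3 12069 838181 0

1. interest=⌊2522435·144/10000⌋=36323; principal=872430-36323=836107; balance=2522435-836107=1686328
2. interest=⌊1686328·144/10000⌋=24283; principal=872430-24283=848147; balance=1686328-848147=838181
3. interest=⌊838181·144/10000⌋=12069; principal=min(872430-12069,838181)=838181; balance=838181-838181=0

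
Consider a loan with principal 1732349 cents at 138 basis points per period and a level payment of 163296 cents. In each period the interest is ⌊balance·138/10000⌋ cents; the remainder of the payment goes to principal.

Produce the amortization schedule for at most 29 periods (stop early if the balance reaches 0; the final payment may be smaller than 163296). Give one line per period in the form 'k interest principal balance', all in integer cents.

1 23906 139390 1592959
2 21982 141314 1451645
3 20032 143264 1308381
4 18055 145241 1163140
5 16051 147245 1015895
6 14019 149277 866618
7 11959 151337 715281
8 9870 153426 561855
9 7753 155543 406312
10 5607 157689 248623
11 3430 159866 88757
12 1224 88757 0

1. interest=⌊1732349·138/10000⌋=23906; principal=163296-23906=139390; balance=1732349-139390=1592959
2. interest=⌊1592959·138/10000⌋=21982; principal=163296-21982=141314; balance=1592959-141314=1451645
3. interest=⌊1451645·138/10000⌋=20032; principal=163296-20032=143264; balance=1451645-143264=1308381
4. interest=⌊1308381·138/10000⌋=18055; principal=163296-18055=145241; balance=1308381-145241=1163140
5. interest=⌊1163140·138/10000⌋=16051; principal=163296-16051=147245; balance=1163140-147245=1015895
6. interest=⌊1015895·138/10000⌋=14019; principal=163296-14019=149277; balance=1015895-149277=866618
7. interest=⌊866618·138/10000⌋=11959; principal=163296-11959=151337; balance=866618-151337=715281
8. interest=⌊715281·138/10000⌋=9870; principal=163296-9870=153426; balance=715281-153426=561855
9. interest=⌊561855·138/10000⌋=7753; principal=163296-7753=155543; balance=561855-155543=406312
10. interest=⌊406312·138/10000⌋=5607; principal=163296-5607=157689; balance=406312-157689=248623
11. interest=⌊248623·138/10000⌋=3430; principal=163296-3430=159866; balance=248623-159866=88757
12. interest=⌊88757·138/10000⌋=1224; principal=min(163296-1224,88757)=88757; balance=88757-88757=0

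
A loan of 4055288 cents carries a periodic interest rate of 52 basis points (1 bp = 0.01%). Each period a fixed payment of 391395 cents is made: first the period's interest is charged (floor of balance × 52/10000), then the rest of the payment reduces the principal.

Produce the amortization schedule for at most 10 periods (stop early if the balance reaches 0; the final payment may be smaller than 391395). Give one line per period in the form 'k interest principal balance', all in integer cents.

1. interest=⌊4055288·52/10000⌋=21087; principal=391395-21087=370308; balance=4055288-370308=3684980
2. interest=⌊3684980·52/10000⌋=19161; principal=391395-19161=372234; balance=3684980-372234=3312746
3. interest=⌊3312746·52/10000⌋=17226; principal=391395-17226=374169; balance=3312746-374169=2938577
4. interest=⌊2938577·52/10000⌋=15280; principal=391395-15280=376115; balance=2938577-376115=2562462
5. interest=⌊2562462·52/10000⌋=13324; principal=391395-13324=378071; balance=2562462-378071=2184391
6. interest=⌊2184391·52/10000⌋=11358; principal=391395-11358=380037; balance=2184391-380037=1804354
7. interest=⌊1804354·52/10000⌋=9382; principal=391395-9382=382013; balance=1804354-382013=1422341
8. interest=⌊1422341·52/10000⌋=7396; principal=391395-7396=383999; balance=1422341-383999=1038342
9. interest=⌊1038342·52/10000⌋=5399; principal=391395-5399=385996; balance=1038342-385996=652346
10. interest=⌊652346·52/10000⌋=3392; principal=391395-3392=388003; balance=652346-388003=264343

1 21087 370308 3684980
2 19161 372234 3312746
3 17226 374169 2938577
4 15280 376115 2562462
5 13324 378071 2184391
6 11358 380037 1804354
7 9382 382013 1422341
8 7396 383999 1038342
9 5399 385996 652346
10 3392 388003 264343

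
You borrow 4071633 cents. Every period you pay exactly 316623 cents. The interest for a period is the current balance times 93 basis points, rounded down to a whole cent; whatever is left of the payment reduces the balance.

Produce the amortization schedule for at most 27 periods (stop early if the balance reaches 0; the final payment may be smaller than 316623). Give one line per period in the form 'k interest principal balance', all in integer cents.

1. interest=⌊4071633·93/10000⌋=37866; principal=316623-37866=278757; balance=4071633-278757=3792876
2. interest=⌊3792876·93/10000⌋=35273; principal=316623-35273=281350; balance=3792876-281350=3511526
3. interest=⌊3511526·93/10000⌋=32657; principal=316623-32657=283966; balance=3511526-283966=3227560
4. interest=⌊3227560·93/10000⌋=30016; principal=316623-30016=286607; balance=3227560-286607=2940953
5. interest=⌊2940953·93/10000⌋=27350; principal=316623-27350=289273; balance=2940953-289273=2651680
6. interest=⌊2651680·93/10000⌋=24660; principal=316623-24660=291963; balance=2651680-291963=2359717
7. interest=⌊2359717·93/10000⌋=21945; principal=316623-21945=294678; balance=2359717-294678=2065039
8. interest=⌊2065039·93/10000⌋=19204; principal=316623-19204=297419; balance=2065039-297419=1767620
9. interest=⌊1767620·93/10000⌋=16438; principal=316623-16438=300185; balance=1767620-300185=1467435
10. interest=⌊1467435·93/10000⌋=13647; principal=316623-13647=302976; balance=1467435-302976=1164459
11. interest=⌊1164459·93/10000⌋=10829; principal=316623-10829=305794; balance=1164459-305794=858665
12. interest=⌊858665·93/10000⌋=7985; principal=316623-7985=308638; balance=858665-308638=550027
13. interest=⌊550027·93/10000⌋=5115; principal=316623-5115=311508; balance=550027-311508=238519
14. interest=⌊238519·93/10000⌋=2218; principal=min(316623-2218,238519)=238519; balance=238519-238519=0

1 37866 278757 3792876
2 35273 281350 3511526
3 32657 283966 3227560
4 30016 286607 2940953
5 27350 289273 2651680
6 24660 291963 2359717
7 21945 294678 2065039
8 19204 297419 1767620
9 16438 300185 1467435
10 13647 302976 1164459
11 10829 305794 858665
12 7985 308638 550027
13 5115 311508 238519
14 2218 238519 0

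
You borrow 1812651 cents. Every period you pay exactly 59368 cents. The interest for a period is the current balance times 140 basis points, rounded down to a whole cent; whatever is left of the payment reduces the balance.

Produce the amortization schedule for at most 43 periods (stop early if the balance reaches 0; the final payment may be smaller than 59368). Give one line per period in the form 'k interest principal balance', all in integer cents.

1. interest=⌊1812651·140/10000⌋=25377; principal=59368-25377=33991; balance=1812651-33991=1778660
2. interest=⌊1778660·140/10000⌋=24901; principal=59368-24901=34467; balance=1778660-34467=1744193
3. interest=⌊1744193·140/10000⌋=24418; principal=59368-24418=34950; balance=1744193-34950=1709243
4. interest=⌊1709243·140/10000⌋=23929; principal=59368-23929=35439; balance=1709243-35439=1673804
5. interest=⌊1673804·140/10000⌋=23433; principal=59368-23433=35935; balance=1673804-35935=1637869
6. interest=⌊1637869·140/10000⌋=22930; principal=59368-22930=36438; balance=1637869-36438=1601431
7. interest=⌊1601431·140/10000⌋=22420; principal=59368-22420=36948; balance=1601431-36948=1564483
8. interest=⌊1564483·140/10000⌋=21902; principal=59368-21902=37466; balance=1564483-37466=1527017
9. interest=⌊1527017·140/10000⌋=21378; principal=59368-21378=37990; balance=1527017-37990=1489027
10. interest=⌊1489027·140/10000⌋=20846; principal=59368-20846=38522; balance=1489027-38522=1450505
11. interest=⌊1450505·140/10000⌋=20307; principal=59368-20307=39061; balance=1450505-39061=1411444
12. interest=⌊1411444·140/10000⌋=19760; principal=59368-19760=39608; balance=1411444-39608=1371836
13. interest=⌊1371836·140/10000⌋=19205; principal=59368-19205=40163; balance=1371836-40163=1331673
14. interest=⌊1331673·140/10000⌋=18643; principal=59368-18643=40725; balance=1331673-40725=1290948
15. interest=⌊1290948·140/10000⌋=18073; principal=59368-18073=41295; balance=1290948-41295=1249653
16. interest=⌊1249653·140/10000⌋=17495; principal=59368-17495=41873; balance=1249653-41873=1207780
17. interest=⌊1207780·140/10000⌋=16908; principal=59368-16908=42460; balance=1207780-42460=1165320
18. interest=⌊1165320·140/10000⌋=16314; principal=59368-16314=43054; balance=1165320-43054=1122266
19. interest=⌊1122266·140/10000⌋=15711; principal=59368-15711=43657; balance=1122266-43657=1078609
20. interest=⌊1078609·140/10000⌋=15100; principal=59368-15100=44268; balance=1078609-44268=1034341
21. interest=⌊1034341·140/10000⌋=14480; principal=59368-14480=44888; balance=1034341-44888=989453
22. interest=⌊989453·140/10000⌋=13852; principal=59368-13852=45516; balance=989453-45516=943937
23. interest=⌊943937·140/10000⌋=13215; principal=59368-13215=46153; balance=943937-46153=897784
24. interest=⌊897784·140/10000⌋=12568; principal=59368-12568=46800; balance=897784-46800=850984
25. interest=⌊850984·140/10000⌋=11913; principal=59368-11913=47455; balance=850984-47455=803529
26. interest=⌊803529·140/10000⌋=11249; principal=59368-11249=48119; balance=803529-48119=755410
27. interest=⌊755410·140/10000⌋=10575; principal=59368-10575=48793; balance=755410-48793=706617
28. interest=⌊706617·140/10000⌋=9892; principal=59368-9892=49476; balance=706617-49476=657141
29. interest=⌊657141·140/10000⌋=9199; principal=59368-9199=50169; balance=657141-50169=606972
30. interest=⌊606972·140/10000⌋=8497; principal=59368-8497=50871; balance=606972-50871=556101
31. interest=⌊556101·140/10000⌋=7785; principal=59368-7785=51583; balance=556101-51583=504518
32. interest=⌊504518·140/10000⌋=7063; principal=59368-7063=52305; balance=504518-52305=452213
33. interest=⌊452213·140/10000⌋=6330; principal=59368-6330=53038; balance=452213-53038=399175
34. interest=⌊399175·140/10000⌋=5588; principal=59368-5588=53780; balance=399175-53780=345395
35. interest=⌊345395·140/10000⌋=4835; principal=59368-4835=54533; balance=345395-54533=290862
36. interest=⌊290862·140/10000⌋=4072; principal=59368-4072=55296; balance=290862-55296=235566
37. interest=⌊235566·140/10000⌋=3297; principal=59368-3297=56071; balance=235566-56071=179495
38. interest=⌊179495·140/10000⌋=2512; principal=59368-2512=56856; balance=179495-56856=122639
39. interest=⌊122639·140/10000⌋=1716; principal=59368-1716=57652; balance=122639-57652=64987
40. interest=⌊64987·140/10000⌋=909; principal=59368-909=58459; balance=64987-58459=6528
41. interest=⌊6528·140/10000⌋=91; principal=min(59368-91,6528)=6528; balance=6528-6528=0

1 25377 33991 1778660
2 24901 34467 1744193
3 24418 34950 1709243
4 23929 35439 1673804
5 23433 35935 1637869
6 22930 36438 1601431
7 22420 36948 1564483
8 21902 37466 1527017
9 21378 37990 1489027
10 20846 38522 1450505
11 20307 39061 1411444
12 19760 39608 1371836
13 19205 40163 1331673
14 18643 40725 1290948
15 18073 41295 1249653
16 17495 41873 1207780
17 16908 42460 1165320
18 16314 43054 1122266
19 15711 43657 1078609
20 15100 44268 1034341
21 14480 44888 989453
22 13852 45516 943937
23 13215 46153 897784
24 12568 46800 850984
25 11913 47455 803529
26 11249 48119 755410
27 10575 48793 706617
28 9892 49476 657141
29 9199 50169 606972
30 8497 50871 556101
31 7785 51583 504518
32 7063 52305 452213
33 6330 53038 399175
34 5588 53780 345395
35 4835 54533 290862
36 4072 55296 235566
37 3297 56071 179495
38 2512 56856 122639
39 1716 57652 64987
40 909 58459 6528
41 91 6528 0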